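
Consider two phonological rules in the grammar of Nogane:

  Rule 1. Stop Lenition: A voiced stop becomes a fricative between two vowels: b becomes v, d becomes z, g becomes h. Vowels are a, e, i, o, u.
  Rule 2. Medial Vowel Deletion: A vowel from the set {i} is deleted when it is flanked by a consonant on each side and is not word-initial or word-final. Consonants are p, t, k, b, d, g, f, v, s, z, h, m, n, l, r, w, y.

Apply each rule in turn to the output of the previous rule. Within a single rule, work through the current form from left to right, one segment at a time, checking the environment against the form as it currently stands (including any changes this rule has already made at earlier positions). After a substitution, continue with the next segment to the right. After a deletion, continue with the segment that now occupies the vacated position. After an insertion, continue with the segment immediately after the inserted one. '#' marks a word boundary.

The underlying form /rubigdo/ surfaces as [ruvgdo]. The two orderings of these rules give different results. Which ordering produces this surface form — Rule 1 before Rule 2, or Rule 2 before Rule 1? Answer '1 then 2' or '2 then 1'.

Order 1 then 2:
  1 Stop Lenition: [rubigdo] → [ruvigdo]
  2 Medial Vowel Deletion: [ruvigdo] → [ruvgdo]
  result: [ruvgdo]
Order 2 then 1:
  2 Medial Vowel Deletion: [rubigdo] → [rubgdo]
  1 Stop Lenition: no change — [rubgdo]
  result: [rubgdo]

1 then 2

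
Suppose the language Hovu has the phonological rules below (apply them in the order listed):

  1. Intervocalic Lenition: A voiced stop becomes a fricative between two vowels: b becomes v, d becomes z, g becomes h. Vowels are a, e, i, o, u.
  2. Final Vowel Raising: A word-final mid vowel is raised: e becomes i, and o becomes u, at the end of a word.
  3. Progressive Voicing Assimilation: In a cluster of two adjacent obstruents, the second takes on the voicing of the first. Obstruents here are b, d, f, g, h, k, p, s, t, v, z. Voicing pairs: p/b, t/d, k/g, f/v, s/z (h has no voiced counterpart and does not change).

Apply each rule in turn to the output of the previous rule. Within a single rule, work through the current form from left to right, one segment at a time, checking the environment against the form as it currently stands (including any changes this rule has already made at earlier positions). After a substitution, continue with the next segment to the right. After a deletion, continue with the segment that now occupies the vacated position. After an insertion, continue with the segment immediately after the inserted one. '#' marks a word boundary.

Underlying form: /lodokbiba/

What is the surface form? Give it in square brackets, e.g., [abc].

[lozokpiva]

1 Intervocalic Lenition: [lodokbiba] → [lozokbiva]
2 Final Vowel Raising: no change — [lozokbiva]
3 Progressive Voicing Assimilation: [lozokbiva] → [lozokpiva]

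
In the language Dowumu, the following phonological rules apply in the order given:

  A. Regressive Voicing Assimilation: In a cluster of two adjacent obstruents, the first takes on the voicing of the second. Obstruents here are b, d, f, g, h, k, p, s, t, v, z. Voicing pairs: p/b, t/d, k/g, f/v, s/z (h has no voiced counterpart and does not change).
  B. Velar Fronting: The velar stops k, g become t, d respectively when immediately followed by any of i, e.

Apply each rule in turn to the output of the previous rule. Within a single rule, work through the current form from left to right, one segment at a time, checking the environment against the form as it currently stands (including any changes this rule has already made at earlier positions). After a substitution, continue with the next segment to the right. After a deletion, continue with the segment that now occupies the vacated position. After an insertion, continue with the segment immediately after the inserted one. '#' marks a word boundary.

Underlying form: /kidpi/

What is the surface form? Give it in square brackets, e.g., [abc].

A Regressive Voicing Assimilation: [kidpi] → [kitpi]
B Velar Fronting: [kitpi] → [titpi]

[titpi]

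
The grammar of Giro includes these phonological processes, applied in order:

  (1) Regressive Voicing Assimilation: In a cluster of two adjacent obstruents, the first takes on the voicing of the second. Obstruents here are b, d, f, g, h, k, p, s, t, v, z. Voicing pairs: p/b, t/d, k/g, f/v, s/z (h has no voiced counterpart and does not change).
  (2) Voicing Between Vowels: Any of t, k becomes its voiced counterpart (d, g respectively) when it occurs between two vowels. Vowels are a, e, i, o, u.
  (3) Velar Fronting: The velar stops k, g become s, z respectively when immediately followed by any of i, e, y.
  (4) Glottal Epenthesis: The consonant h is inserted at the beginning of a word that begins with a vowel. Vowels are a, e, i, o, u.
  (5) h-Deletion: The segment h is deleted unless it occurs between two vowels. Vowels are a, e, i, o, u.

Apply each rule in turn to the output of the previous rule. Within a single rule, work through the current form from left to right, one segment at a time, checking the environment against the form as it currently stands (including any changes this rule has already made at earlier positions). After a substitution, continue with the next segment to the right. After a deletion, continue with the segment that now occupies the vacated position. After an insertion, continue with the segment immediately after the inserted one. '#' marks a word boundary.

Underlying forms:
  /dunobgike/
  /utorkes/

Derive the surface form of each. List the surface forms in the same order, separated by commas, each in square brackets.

/dunobgike/:
  (1) Regressive Voicing Assimilation: no change — [dunobgike]
  (2) Voicing Between Vowels: [dunobgike] → [dunobgige]
  (3) Velar Fronting: [dunobgige] → [dunobzize]
  (4) Glottal Epenthesis: no change — [dunobzize]
  (5) h-Deletion: no change — [dunobzize]
/utorkes/:
  (1) Regressive Voicing Assimilation: no change — [utorkes]
  (2) Voicing Between Vowels: [utorkes] → [udorkes]
  (3) Velar Fronting: [udorkes] → [udorses]
  (4) Glottal Epenthesis: [udorses] → [hudorses]
  (5) h-Deletion: [hudorses] → [udorses]

[dunobzize], [udorses]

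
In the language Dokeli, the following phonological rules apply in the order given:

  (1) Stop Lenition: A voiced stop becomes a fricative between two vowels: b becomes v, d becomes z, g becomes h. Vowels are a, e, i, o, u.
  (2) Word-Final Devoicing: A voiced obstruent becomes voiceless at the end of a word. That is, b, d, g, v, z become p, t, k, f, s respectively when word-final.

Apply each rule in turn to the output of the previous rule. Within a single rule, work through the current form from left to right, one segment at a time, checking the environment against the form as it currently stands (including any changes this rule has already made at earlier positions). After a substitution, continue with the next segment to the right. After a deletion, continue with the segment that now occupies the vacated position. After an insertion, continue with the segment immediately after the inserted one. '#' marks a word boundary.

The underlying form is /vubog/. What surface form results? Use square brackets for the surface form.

[vuvok]

(1) Stop Lenition: [vubog] → [vuvog]
(2) Word-Final Devoicing: [vuvog] → [vuvok]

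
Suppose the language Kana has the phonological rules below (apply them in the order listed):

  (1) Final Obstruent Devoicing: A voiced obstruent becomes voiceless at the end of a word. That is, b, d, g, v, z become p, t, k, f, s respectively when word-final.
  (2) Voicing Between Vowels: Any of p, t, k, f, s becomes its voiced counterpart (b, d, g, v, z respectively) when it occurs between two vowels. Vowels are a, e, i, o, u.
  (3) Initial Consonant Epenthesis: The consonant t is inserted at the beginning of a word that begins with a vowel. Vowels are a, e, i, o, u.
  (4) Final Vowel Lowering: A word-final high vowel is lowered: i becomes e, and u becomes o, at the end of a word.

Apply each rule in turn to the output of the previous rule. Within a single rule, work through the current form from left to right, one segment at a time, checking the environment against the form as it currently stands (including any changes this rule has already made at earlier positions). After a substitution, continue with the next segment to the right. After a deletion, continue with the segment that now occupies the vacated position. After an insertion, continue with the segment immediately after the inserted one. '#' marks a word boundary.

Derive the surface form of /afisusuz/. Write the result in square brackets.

(1) Final Obstruent Devoicing: [afisusuz] → [afisusus]
(2) Voicing Between Vowels: [afisusus] → [avizuzus]
(3) Initial Consonant Epenthesis: [avizuzus] → [tavizuzus]
(4) Final Vowel Lowering: no change — [tavizuzus]

[tavizuzus]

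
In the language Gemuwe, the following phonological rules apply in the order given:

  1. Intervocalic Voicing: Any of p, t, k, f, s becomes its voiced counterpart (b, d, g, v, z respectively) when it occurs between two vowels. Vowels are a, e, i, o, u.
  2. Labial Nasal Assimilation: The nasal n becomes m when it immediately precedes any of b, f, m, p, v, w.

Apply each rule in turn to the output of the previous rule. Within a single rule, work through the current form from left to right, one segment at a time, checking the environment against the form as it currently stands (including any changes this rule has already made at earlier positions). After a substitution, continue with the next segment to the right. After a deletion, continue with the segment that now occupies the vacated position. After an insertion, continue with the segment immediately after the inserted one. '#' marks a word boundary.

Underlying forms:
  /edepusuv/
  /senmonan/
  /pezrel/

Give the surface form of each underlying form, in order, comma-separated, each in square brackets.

/edepusuv/:
  1 Intervocalic Voicing: [edepusuv] → [edebuzuv]
  2 Labial Nasal Assimilation: no change — [edebuzuv]
/senmonan/:
  1 Intervocalic Voicing: no change — [senmonan]
  2 Labial Nasal Assimilation: [senmonan] → [semmonan]
/pezrel/:
  1 Intervocalic Voicing: no change — [pezrel]
  2 Labial Nasal Assimilation: no change — [pezrel]

[edebuzuv], [semmonan], [pezrel]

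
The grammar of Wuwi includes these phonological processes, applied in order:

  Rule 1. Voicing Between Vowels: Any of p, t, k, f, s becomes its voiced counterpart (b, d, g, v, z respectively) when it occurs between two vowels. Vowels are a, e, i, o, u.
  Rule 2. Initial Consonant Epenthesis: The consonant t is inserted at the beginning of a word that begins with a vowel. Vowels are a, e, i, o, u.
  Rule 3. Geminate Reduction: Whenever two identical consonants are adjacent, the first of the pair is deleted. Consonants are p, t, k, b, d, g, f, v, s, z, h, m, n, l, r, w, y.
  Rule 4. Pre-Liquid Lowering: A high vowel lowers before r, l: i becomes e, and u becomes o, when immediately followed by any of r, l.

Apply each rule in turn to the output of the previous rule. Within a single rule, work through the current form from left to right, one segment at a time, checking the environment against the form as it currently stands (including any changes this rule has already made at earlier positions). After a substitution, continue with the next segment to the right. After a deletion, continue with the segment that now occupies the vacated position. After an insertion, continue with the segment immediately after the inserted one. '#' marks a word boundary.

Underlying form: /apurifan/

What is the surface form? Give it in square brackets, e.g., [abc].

Rule 1 Voicing Between Vowels: [apurifan] → [aburivan]
Rule 2 Initial Consonant Epenthesis: [aburivan] → [taburivan]
Rule 3 Geminate Reduction: no change — [taburivan]
Rule 4 Pre-Liquid Lowering: [taburivan] → [taborivan]

[taborivan]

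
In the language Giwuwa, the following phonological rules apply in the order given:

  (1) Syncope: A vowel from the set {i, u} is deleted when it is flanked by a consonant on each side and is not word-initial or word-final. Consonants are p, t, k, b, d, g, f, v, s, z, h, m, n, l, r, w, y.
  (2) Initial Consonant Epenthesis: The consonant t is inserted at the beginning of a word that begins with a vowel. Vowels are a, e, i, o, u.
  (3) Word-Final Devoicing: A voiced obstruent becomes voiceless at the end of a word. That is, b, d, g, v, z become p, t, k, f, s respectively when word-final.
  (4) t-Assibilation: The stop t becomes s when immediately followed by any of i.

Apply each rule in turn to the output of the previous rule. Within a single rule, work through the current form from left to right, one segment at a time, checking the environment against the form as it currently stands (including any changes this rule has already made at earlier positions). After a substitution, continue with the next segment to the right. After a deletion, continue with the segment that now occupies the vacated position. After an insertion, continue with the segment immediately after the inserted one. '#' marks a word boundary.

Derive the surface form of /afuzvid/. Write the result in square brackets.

(1) Syncope: [afuzvid] → [afzvd]
(2) Initial Consonant Epenthesis: [afzvd] → [tafzvd]
(3) Word-Final Devoicing: [tafzvd] → [tafzvt]
(4) t-Assibilation: no change — [tafzvt]

[tafzvt]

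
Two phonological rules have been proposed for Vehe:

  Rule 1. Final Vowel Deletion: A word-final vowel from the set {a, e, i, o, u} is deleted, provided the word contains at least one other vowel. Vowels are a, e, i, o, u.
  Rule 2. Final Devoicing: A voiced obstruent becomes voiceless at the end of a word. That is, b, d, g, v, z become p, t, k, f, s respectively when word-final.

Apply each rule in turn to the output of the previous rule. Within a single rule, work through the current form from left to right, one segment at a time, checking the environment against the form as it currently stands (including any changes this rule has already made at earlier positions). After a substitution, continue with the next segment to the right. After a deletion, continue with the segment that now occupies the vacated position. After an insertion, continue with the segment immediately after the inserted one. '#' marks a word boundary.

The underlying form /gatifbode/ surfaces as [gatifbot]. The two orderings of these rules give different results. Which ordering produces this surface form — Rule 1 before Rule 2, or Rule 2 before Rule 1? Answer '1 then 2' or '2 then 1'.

Order 1 then 2:
  1 Final Vowel Deletion: [gatifbode] → [gatifbod]
  2 Final Devoicing: [gatifbod] → [gatifbot]
  result: [gatifbot]
Order 2 then 1:
  2 Final Devoicing: no change — [gatifbode]
  1 Final Vowel Deletion: [gatifbode] → [gatifbod]
  result: [gatifbod]

1 then 2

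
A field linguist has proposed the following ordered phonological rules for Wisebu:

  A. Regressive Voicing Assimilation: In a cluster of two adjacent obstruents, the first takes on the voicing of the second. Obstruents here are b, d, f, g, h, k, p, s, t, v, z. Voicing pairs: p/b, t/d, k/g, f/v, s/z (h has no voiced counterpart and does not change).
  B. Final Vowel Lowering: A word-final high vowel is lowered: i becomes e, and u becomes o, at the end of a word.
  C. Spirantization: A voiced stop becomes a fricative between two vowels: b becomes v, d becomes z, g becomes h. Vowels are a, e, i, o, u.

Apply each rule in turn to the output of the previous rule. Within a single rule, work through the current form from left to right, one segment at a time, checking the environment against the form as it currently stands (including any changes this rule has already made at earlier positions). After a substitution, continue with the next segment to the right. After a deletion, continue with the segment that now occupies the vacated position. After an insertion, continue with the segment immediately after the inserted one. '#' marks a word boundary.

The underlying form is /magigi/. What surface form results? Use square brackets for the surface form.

[mahihe]

A Regressive Voicing Assimilation: no change — [magigi]
B Final Vowel Lowering: [magigi] → [magige]
C Spirantization: [magige] → [mahihe]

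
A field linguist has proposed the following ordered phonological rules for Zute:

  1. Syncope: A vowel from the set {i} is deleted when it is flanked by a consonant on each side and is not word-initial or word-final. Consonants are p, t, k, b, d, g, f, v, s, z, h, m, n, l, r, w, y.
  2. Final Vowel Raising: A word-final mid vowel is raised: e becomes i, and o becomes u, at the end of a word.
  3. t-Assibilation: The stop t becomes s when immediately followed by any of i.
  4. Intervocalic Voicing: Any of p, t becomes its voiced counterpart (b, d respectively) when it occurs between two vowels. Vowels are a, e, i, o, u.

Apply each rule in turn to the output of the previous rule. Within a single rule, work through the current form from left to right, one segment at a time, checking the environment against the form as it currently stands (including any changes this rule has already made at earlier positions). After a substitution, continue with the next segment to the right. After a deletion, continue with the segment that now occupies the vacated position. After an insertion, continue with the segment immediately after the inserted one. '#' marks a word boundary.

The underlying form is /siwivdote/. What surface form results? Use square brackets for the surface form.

[swvdosi]

1 Syncope: [siwivdote] → [swvdote]
2 Final Vowel Raising: [swvdote] → [swvdoti]
3 t-Assibilation: [swvdoti] → [swvdosi]
4 Intervocalic Voicing: no change — [swvdosi]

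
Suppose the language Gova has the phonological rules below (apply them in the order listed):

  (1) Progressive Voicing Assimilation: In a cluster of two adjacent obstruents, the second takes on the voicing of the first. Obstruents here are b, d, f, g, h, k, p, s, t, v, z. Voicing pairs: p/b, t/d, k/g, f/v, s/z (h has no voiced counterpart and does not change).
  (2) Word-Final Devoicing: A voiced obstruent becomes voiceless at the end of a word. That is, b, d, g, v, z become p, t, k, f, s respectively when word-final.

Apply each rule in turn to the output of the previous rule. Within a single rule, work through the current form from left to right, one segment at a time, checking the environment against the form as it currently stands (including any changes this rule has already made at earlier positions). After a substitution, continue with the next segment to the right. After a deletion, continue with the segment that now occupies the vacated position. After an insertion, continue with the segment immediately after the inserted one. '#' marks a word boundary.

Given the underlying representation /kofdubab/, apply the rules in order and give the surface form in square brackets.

[koftubap]

(1) Progressive Voicing Assimilation: [kofdubab] → [koftubab]
(2) Word-Final Devoicing: [koftubab] → [koftubap]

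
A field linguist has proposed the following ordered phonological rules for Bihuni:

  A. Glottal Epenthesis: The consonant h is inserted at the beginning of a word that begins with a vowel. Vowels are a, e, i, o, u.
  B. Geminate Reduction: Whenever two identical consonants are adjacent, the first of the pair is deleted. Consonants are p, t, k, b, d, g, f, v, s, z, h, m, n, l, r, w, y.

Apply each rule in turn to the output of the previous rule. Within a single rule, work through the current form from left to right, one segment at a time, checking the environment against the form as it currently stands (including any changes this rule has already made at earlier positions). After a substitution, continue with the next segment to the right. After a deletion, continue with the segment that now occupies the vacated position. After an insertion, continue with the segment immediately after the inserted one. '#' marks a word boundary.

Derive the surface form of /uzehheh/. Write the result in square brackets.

A Glottal Epenthesis: [uzehheh] → [huzehheh]
B Geminate Reduction: [huzehheh] → [huzeheh]

[huzeheh]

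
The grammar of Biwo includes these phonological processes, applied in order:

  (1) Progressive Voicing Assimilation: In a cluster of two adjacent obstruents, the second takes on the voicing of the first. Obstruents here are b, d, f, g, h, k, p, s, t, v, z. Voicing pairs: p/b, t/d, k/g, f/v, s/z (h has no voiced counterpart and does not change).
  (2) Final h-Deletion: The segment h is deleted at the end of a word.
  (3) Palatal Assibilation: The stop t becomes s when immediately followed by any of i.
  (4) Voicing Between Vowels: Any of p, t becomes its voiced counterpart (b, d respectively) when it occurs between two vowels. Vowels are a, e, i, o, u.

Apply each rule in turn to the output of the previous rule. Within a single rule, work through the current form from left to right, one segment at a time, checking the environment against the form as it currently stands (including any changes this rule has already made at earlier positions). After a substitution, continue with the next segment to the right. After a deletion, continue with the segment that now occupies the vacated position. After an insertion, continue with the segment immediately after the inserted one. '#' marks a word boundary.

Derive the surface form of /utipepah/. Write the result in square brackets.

(1) Progressive Voicing Assimilation: no change — [utipepah]
(2) Final h-Deletion: [utipepah] → [utipepa]
(3) Palatal Assibilation: [utipepa] → [usipepa]
(4) Voicing Between Vowels: [usipepa] → [usibeba]

[usibeba]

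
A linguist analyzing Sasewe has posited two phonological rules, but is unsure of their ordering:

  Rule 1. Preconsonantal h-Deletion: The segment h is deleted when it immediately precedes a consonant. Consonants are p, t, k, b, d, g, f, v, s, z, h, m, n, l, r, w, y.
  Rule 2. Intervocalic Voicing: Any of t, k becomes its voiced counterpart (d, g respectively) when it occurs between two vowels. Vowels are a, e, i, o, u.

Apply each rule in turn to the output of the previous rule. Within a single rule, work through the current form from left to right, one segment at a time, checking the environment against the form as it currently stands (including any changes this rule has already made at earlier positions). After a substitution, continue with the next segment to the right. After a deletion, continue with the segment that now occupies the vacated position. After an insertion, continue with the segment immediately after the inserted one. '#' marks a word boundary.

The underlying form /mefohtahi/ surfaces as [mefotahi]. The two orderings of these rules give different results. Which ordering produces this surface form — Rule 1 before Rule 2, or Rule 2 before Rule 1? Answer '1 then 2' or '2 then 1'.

Order 1 then 2:
  1 Preconsonantal h-Deletion: [mefohtahi] → [mefotahi]
  2 Intervocalic Voicing: [mefotahi] → [mefodahi]
  result: [mefodahi]
Order 2 then 1:
  2 Intervocalic Voicing: no change — [mefohtahi]
  1 Preconsonantal h-Deletion: [mefohtahi] → [mefotahi]
  result: [mefotahi]

2 then 1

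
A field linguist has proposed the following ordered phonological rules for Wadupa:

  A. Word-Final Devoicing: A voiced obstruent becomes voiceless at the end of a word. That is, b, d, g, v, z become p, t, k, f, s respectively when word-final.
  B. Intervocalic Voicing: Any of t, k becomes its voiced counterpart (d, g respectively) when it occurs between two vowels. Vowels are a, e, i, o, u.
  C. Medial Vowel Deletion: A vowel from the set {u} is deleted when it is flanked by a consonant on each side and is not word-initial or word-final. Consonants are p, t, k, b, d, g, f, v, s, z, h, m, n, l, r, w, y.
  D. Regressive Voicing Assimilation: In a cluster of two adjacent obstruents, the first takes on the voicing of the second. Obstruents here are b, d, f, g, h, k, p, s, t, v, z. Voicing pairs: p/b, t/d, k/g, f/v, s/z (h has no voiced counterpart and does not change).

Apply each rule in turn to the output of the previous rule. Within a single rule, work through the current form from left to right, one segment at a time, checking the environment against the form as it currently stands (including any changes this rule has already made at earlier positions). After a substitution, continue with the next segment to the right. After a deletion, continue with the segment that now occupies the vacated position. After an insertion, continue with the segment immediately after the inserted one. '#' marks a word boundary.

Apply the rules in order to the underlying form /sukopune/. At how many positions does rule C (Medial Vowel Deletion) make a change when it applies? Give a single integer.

A Word-Final Devoicing: no change — [sukopune]
B Intervocalic Voicing: [sukopune] → [sugopune]
C Medial Vowel Deletion: [sugopune] → [sgopne]
D Regressive Voicing Assimilation: [sgopne] → [zgopne]
Rule C changed 2 position(s).

2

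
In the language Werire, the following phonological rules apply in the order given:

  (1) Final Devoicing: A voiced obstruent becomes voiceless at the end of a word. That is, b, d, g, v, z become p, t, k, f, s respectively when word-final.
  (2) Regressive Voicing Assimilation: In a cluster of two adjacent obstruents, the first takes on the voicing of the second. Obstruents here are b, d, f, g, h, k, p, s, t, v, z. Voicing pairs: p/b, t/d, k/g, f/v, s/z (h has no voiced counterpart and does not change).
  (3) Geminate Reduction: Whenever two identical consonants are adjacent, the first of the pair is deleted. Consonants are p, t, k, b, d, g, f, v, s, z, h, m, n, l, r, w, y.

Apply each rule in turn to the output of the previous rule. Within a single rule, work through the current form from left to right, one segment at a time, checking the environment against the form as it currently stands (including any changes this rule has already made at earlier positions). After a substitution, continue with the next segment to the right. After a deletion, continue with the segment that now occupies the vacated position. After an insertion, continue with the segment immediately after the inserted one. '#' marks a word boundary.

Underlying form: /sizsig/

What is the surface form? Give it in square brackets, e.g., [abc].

(1) Final Devoicing: [sizsig] → [sizsik]
(2) Regressive Voicing Assimilation: [sizsik] → [sissik]
(3) Geminate Reduction: [sissik] → [sisik]

[sisik]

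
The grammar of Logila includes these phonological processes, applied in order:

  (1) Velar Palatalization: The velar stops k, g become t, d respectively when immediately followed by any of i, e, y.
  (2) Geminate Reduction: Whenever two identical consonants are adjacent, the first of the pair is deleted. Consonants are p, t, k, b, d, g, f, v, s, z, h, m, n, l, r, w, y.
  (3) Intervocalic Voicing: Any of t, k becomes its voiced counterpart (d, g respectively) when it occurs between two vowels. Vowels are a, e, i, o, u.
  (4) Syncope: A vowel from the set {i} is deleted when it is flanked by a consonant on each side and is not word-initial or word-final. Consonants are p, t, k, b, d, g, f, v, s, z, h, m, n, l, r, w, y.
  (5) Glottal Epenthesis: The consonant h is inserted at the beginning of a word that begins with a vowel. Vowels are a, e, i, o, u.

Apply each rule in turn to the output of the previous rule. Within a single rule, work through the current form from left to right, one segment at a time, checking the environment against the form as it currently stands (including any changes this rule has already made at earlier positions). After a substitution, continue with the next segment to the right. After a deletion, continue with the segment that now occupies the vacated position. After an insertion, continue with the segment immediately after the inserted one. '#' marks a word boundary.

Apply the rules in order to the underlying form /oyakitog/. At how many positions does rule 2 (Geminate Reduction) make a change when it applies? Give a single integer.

0

(1) Velar Palatalization: [oyakitog] → [oyatitog]
(2) Geminate Reduction: no change — [oyatitog]
(3) Intervocalic Voicing: [oyatitog] → [oyadidog]
(4) Syncope: [oyadidog] → [oyaddog]
(5) Glottal Epenthesis: [oyaddog] → [hoyaddog]
Rule 2 changed 0 position(s).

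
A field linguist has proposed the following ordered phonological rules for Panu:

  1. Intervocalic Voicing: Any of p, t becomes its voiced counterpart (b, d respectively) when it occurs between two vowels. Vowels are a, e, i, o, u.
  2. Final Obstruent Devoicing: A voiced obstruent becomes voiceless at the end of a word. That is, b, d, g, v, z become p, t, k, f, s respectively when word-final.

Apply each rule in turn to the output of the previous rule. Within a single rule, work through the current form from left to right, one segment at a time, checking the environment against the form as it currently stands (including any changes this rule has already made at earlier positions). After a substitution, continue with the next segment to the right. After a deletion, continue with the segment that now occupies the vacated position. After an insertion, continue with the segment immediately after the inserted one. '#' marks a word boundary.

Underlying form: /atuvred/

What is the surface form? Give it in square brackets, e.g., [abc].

[aduvret]

1 Intervocalic Voicing: [atuvred] → [aduvred]
2 Final Obstruent Devoicing: [aduvred] → [aduvret]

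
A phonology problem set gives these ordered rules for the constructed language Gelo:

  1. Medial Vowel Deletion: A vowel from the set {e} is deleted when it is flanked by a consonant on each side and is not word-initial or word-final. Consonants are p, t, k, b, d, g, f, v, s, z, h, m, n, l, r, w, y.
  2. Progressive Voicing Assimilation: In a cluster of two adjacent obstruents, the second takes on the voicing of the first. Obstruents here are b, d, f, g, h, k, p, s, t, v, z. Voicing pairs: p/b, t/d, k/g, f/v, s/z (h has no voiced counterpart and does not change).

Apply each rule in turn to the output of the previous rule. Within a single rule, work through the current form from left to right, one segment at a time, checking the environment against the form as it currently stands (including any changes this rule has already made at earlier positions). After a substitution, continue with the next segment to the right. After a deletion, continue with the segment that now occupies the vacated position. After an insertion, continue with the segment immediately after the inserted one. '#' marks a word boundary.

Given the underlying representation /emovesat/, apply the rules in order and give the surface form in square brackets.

1 Medial Vowel Deletion: [emovesat] → [emovsat]
2 Progressive Voicing Assimilation: [emovsat] → [emovzat]

[emovzat]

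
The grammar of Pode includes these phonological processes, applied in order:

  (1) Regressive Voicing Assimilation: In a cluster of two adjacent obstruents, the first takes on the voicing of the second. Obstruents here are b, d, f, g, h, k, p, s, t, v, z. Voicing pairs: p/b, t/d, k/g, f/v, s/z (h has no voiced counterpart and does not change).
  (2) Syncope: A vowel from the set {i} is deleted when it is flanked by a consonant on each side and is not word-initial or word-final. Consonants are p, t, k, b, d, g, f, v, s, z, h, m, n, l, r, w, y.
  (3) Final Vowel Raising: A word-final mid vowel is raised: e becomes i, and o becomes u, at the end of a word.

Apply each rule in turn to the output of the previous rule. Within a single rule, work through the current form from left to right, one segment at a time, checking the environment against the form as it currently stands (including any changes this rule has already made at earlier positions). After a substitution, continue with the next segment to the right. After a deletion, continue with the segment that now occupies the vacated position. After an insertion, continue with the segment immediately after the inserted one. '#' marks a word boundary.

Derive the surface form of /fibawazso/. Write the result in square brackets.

(1) Regressive Voicing Assimilation: [fibawazso] → [fibawasso]
(2) Syncope: [fibawasso] → [fbawasso]
(3) Final Vowel Raising: [fbawasso] → [fbawassu]

[fbawassu]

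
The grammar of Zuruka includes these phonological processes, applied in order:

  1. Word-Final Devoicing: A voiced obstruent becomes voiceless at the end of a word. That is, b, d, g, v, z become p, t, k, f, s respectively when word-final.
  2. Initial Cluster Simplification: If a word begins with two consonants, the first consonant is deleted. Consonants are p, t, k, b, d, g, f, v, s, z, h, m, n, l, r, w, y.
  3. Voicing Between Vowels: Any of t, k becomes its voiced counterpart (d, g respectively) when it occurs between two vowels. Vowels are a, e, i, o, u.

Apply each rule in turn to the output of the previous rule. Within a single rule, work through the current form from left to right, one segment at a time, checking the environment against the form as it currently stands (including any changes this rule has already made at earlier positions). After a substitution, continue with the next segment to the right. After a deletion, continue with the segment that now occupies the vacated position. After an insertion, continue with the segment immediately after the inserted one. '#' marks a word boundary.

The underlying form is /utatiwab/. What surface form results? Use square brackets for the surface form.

[udadiwap]

1 Word-Final Devoicing: [utatiwab] → [utatiwap]
2 Initial Cluster Simplification: no change — [utatiwap]
3 Voicing Between Vowels: [utatiwap] → [udadiwap]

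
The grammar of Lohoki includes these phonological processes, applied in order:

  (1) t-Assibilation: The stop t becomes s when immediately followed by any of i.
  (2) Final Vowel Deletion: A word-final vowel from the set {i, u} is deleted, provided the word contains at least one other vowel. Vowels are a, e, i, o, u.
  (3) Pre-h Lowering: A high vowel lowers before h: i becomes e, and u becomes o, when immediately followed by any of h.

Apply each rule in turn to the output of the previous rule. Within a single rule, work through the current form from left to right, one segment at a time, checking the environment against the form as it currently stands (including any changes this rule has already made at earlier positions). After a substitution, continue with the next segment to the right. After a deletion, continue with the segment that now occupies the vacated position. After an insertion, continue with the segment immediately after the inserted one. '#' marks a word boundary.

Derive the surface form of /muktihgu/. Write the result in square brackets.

[muksehg]

(1) t-Assibilation: [muktihgu] → [muksihgu]
(2) Final Vowel Deletion: [muksihgu] → [muksihg]
(3) Pre-h Lowering: [muksihg] → [muksehg]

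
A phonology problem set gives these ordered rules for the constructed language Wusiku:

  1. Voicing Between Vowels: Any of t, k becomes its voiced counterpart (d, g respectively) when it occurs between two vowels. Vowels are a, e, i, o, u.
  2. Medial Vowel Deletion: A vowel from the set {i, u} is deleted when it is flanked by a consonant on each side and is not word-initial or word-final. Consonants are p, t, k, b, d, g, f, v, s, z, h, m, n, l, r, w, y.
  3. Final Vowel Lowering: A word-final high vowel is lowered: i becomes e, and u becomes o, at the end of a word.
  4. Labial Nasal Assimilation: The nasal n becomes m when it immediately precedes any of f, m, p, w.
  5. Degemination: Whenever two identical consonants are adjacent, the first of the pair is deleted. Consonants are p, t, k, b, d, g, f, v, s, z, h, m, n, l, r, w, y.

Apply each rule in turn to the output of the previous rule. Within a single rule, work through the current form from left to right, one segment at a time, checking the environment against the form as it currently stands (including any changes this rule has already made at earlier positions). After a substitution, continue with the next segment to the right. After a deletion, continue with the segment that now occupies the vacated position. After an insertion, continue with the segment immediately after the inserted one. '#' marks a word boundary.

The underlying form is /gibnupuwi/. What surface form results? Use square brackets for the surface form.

[gbmpwe]

1 Voicing Between Vowels: no change — [gibnupuwi]
2 Medial Vowel Deletion: [gibnupuwi] → [gbnpwi]
3 Final Vowel Lowering: [gbnpwi] → [gbnpwe]
4 Labial Nasal Assimilation: [gbnpwe] → [gbmpwe]
5 Degemination: no change — [gbmpwe]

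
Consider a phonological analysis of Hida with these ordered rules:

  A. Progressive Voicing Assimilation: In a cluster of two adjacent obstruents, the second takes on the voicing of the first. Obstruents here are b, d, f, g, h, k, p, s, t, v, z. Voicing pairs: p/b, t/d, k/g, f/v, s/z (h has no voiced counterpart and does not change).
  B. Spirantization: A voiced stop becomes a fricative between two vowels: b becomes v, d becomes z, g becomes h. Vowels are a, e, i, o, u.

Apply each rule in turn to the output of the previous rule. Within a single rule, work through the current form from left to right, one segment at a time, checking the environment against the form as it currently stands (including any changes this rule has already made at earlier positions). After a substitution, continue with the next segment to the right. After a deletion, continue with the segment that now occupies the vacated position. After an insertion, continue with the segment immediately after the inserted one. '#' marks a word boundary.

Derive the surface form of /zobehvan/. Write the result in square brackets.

[zovehfan]

A Progressive Voicing Assimilation: [zobehvan] → [zobehfan]
B Spirantization: [zobehfan] → [zovehfan]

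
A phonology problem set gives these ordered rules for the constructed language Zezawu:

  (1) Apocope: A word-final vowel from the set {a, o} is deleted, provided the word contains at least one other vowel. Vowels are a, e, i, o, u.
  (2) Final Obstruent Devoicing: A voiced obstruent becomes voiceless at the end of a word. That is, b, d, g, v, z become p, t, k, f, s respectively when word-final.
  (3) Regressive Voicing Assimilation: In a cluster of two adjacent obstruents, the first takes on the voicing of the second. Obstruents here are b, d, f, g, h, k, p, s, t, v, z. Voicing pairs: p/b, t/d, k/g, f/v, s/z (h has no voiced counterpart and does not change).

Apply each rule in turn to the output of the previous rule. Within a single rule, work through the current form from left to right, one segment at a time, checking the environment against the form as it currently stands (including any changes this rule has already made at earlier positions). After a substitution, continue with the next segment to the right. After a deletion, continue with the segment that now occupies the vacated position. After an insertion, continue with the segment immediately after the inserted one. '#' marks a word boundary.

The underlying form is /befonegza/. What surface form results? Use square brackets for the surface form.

(1) Apocope: [befonegza] → [befonegz]
(2) Final Obstruent Devoicing: [befonegz] → [befonegs]
(3) Regressive Voicing Assimilation: [befonegs] → [befoneks]

[befoneks]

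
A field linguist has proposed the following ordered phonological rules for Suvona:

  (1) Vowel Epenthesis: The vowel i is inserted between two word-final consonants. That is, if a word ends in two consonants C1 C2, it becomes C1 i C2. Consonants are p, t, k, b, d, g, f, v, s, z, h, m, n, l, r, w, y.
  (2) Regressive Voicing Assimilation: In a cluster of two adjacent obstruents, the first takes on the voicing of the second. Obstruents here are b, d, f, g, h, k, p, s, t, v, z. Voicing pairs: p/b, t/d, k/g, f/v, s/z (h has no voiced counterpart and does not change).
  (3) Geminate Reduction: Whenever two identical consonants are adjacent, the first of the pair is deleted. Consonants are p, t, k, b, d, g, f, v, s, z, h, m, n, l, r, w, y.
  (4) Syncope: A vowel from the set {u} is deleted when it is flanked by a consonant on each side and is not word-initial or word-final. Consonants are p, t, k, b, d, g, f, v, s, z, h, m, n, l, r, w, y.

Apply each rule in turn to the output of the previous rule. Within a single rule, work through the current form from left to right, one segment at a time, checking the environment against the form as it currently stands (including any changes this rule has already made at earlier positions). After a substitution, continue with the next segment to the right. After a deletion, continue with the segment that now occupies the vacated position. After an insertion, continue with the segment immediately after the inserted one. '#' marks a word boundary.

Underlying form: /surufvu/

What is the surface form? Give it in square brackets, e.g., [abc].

(1) Vowel Epenthesis: no change — [surufvu]
(2) Regressive Voicing Assimilation: [surufvu] → [suruvvu]
(3) Geminate Reduction: [suruvvu] → [suruvu]
(4) Syncope: [suruvu] → [srvu]

[srvu]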